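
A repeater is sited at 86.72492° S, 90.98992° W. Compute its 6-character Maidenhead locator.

EA43mg

Shift to the Maidenhead origin (180°W, 90°S): lon 89.0101, lat 3.2751.
Field: 89.0101/20 → 4 → E, 3.2751/10 → 0 → A; chars EA.
Square: 9.0101/2 → 4, 3.2751/1 → 3; chars 43.
Subsquare: 1.0101/0.0833333 → 12 → m, 0.2751/0.0416667 → 6 → g; chars mg.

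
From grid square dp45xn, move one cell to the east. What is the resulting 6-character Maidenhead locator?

DP55an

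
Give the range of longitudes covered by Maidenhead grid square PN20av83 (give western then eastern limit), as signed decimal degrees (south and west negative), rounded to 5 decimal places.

124.06667, 124.07500

Field P=15, N=13: +15·20° lon, +13·10° lat → SW at lon 120°, lat 40°.
Square 2, 0: +2·2° lon, +0·1° lat → SW at lon 124°, lat 40°.
Subsquare a=0, v=21: +0·0.0833333° lon, +21·0.0416667° lat → SW at lon 124°, lat 40.875°.
Extended square 8, 3: +8·0.00833333° lon, +3·0.00416667° lat → SW at lon 124.067°, lat 40.8875°.
Cell spans 0.00833333° lon × 0.00416667° lat.
west 124.06667, east 124.07500.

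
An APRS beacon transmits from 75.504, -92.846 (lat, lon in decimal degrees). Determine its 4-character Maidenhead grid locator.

EQ35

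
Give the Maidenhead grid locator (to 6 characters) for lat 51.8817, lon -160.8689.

AO91nv

Shift to the Maidenhead origin (180°W, 90°S): lon 19.1311, lat 141.8817.
Field: lon ⌊19.1311/20⌋ = 0 → A; lat ⌊141.8817/10⌋ = 14 → O.
Square: lon ⌊19.1311/2⌋ = 9; lat ⌊1.8817/1⌋ = 1.
Subsquare: lon ⌊1.1311/0.0833333⌋ = 13 → n; lat ⌊0.8817/0.0416667⌋ = 21 → v.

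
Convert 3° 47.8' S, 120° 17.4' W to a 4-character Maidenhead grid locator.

CI96

Shift to the Maidenhead origin (180°W, 90°S): lon 59.71, lat 86.20.
Field: 59.71/20 → 2 → C, 86.20/10 → 8 → I; chars CI.
Square: 19.71/2 → 9, 6.20/1 → 6; chars 96.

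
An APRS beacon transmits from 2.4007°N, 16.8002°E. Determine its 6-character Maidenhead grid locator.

JJ82jj

Offset from 180°W / 90°S: lon 196.8002°, lat 92.4007°.
Field: 196.8002/20 → 9 → J, 92.4007/10 → 9 → J; chars JJ.
Square: 16.8002/2 → 8, 2.4007/1 → 2; chars 82.
Subsquare: 0.8002/0.0833333 → 9 → j, 0.4007/0.0416667 → 9 → j; chars jj.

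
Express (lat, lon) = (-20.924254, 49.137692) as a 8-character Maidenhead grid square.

Add 180° to longitude and 90° to latitude: 229.13769, 69.07575.
Field: 229.13769/20 → 11 → L, 69.07575/10 → 6 → G; chars LG.
Square: 9.13769/2 → 4, 9.07575/1 → 9; chars 49.
Subsquare: 1.13769/0.0833333 → 13 → n, 0.07575/0.0416667 → 1 → b; chars nb.
Extended square: 0.05436/0.00833333 → 6, 0.03408/0.00416667 → 8; chars 68.

LG49nb68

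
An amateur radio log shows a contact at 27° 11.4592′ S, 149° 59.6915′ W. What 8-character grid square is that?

BG52at04

Add 180° to longitude and 90° to latitude: 30.00514, 62.80901.
Field: lon ⌊30.00514/20⌋ = 1 → B; lat ⌊62.80901/10⌋ = 6 → G.
Square: lon ⌊10.00514/2⌋ = 5; lat ⌊2.80901/1⌋ = 2.
Subsquare: lon ⌊0.00514/0.0833333⌋ = 0 → a; lat ⌊0.80901/0.0416667⌋ = 19 → t.
Extended square: lon ⌊0.00514/0.00833333⌋ = 0; lat ⌊0.01735/0.00416667⌋ = 4.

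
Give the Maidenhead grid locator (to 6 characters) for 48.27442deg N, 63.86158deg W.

FN88bg

Add 180° to longitude and 90° to latitude: 116.1384, 138.2744.
Field: 116.1384/20 → 5 → F, 138.2744/10 → 13 → N; chars FN.
Square: 16.1384/2 → 8, 8.2744/1 → 8; chars 88.
Subsquare: 0.1384/0.0833333 → 1 → b, 0.2744/0.0416667 → 6 → g; chars bg.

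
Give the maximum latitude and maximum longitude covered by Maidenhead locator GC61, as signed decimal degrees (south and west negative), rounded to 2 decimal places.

-68.00, -46.00

Field G=6, C=2: +6·20° lon, +2·10° lat → SW at lon -60°, lat -70°.
Square 6, 1: +6·2° lon, +1·1° lat → SW at lon -48°, lat -69°.
Cell spans 2° lon × 1° lat. NE corner is SW corner plus one full cell.
latitude -68.00, longitude -46.00.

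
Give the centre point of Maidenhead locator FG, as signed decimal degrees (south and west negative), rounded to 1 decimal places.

Field F=5, G=6: +5·20° lon, +6·10° lat → SW at lon -80°, lat -30°.
Cell spans 20° lon × 10° lat. Centre is SW corner plus half of each.
latitude -25.0, longitude -70.0.

-25.0, -70.0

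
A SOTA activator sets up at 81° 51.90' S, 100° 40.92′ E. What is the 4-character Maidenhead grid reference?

Offset from 180°W / 90°S: lon 280.68°, lat 8.14°.
Field: lon ⌊280.68/20⌋ = 14 → O; lat ⌊8.14/10⌋ = 0 → A.
Square: lon ⌊0.68/2⌋ = 0; lat ⌊8.14/1⌋ = 8.

OA08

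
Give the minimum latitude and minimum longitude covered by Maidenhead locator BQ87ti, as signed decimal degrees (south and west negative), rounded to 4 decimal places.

77.3333, -142.4167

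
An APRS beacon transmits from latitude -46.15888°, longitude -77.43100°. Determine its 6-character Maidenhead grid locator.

Add 180° to longitude and 90° to latitude: 102.5690, 43.8411.
Field (20°×10°, letters A–R): 102.5690/20 → 5 → F, 43.8411/10 → 4 → E; chars FE.
Square (2°×1°, digits 0–9): 2.5690/2 → 1, 3.8411/1 → 3; chars 13.
Subsquare (5′×2.5′, letters a–x): 0.5690/0.0833333 → 6 → g, 0.8411/0.0416667 → 20 → u; chars gu.

FE13gu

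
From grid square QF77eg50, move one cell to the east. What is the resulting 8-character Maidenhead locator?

Longitude extended square 5; +1 → 6.
The latitude characters are unchanged.

QF77eg60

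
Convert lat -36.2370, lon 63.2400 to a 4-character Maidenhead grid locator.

MF13

Shift to the Maidenhead origin (180°W, 90°S): lon 243.24, lat 53.76.
Field: lon ⌊243.24/20⌋ = 12 → M; lat ⌊53.76/10⌋ = 5 → F.
Square: lon ⌊3.24/2⌋ = 1; lat ⌊3.76/1⌋ = 3.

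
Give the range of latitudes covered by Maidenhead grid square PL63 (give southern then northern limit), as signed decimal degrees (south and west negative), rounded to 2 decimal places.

Field P=15, L=11: +15·20° lon, +11·10° lat → SW at lon 120°, lat 20°.
Square 6, 3: +6·2° lon, +3·1° lat → SW at lon 132°, lat 23°.
Cell spans 2° lon × 1° lat.
south 23.00, north 24.00.

23.00, 24.00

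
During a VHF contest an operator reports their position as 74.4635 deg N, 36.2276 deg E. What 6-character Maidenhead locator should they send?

Add 180° to longitude and 90° to latitude: 216.2276, 164.4635.
Field: lon ⌊216.2276/20⌋ = 10 → K; lat ⌊164.4635/10⌋ = 16 → Q.
Square: lon ⌊16.2276/2⌋ = 8; lat ⌊4.4635/1⌋ = 4.
Subsquare: lon ⌊0.2276/0.0833333⌋ = 2 → c; lat ⌊0.4635/0.0416667⌋ = 11 → l.

KQ84cl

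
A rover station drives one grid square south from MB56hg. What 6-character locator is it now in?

MB56hf

Latitude subsquare g = 6; −1 → 5 = f.
The longitude characters are unchanged.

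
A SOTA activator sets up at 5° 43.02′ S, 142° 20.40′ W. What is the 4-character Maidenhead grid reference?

BI84

Add 180° to longitude and 90° to latitude: 37.66, 84.28.
Field: 37.66/20 → 1 → B, 84.28/10 → 8 → I; chars BI.
Square: 17.66/2 → 8, 4.28/1 → 4; chars 84.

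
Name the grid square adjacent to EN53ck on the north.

Latitude subsquare k = 10; +1 → 11 = l.
The longitude characters are unchanged.

EN53cl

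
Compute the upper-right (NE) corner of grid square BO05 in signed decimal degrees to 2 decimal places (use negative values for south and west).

56.00, -158.00

Field B=1, O=14: +1·20° lon, +14·10° lat → SW at lon -160°, lat 50°.
Square 0, 5: +0·2° lon, +5·1° lat → SW at lon -160°, lat 55°.
Cell spans 2° lon × 1° lat. NE corner is SW corner plus one full cell.
latitude 56.00, longitude -158.00.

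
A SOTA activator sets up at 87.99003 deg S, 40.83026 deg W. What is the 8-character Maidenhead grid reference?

GA92oa02

Add 180° to longitude and 90° to latitude: 139.16974, 2.00997.
Field: 139.16974/20 → 6 → G, 2.00997/10 → 0 → A; chars GA.
Square: 19.16974/2 → 9, 2.00997/1 → 2; chars 92.
Subsquare: 1.16974/0.0833333 → 14 → o, 0.00997/0.0416667 → 0 → a; chars oa.
Extended square: 0.00307/0.00833333 → 0, 0.00997/0.00416667 → 2; chars 02.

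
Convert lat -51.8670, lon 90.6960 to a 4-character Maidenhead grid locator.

ND58

Shift to the Maidenhead origin (180°W, 90°S): lon 270.70, lat 38.13.
Field: 270.70/20 → 13 → N, 38.13/10 → 3 → D; chars ND.
Square: 10.70/2 → 5, 8.13/1 → 8; chars 58.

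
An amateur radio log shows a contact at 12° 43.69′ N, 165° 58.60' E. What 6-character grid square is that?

Add 180° to longitude and 90° to latitude: 345.9767, 102.7282.
Field: lon ⌊345.9767/20⌋ = 17 → R; lat ⌊102.7282/10⌋ = 10 → K.
Square: lon ⌊5.9767/2⌋ = 2; lat ⌊2.7282/1⌋ = 2.
Subsquare: lon ⌊1.9767/0.0833333⌋ = 23 → x; lat ⌊0.7282/0.0416667⌋ = 17 → r.

RK22xr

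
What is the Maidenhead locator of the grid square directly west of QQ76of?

QQ76nf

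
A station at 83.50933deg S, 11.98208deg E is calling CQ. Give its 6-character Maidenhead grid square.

Add 180° to longitude and 90° to latitude: 191.9821, 6.4907.
Field: lon ⌊191.9821/20⌋ = 9 → J; lat ⌊6.4907/10⌋ = 0 → A.
Square: lon ⌊11.9821/2⌋ = 5; lat ⌊6.4907/1⌋ = 6.
Subsquare: lon ⌊1.9821/0.0833333⌋ = 23 → x; lat ⌊0.4907/0.0416667⌋ = 11 → l.

JA56xl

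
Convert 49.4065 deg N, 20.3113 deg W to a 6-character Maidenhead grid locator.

HN99uj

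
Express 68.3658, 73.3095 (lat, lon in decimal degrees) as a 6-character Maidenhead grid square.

MP68pi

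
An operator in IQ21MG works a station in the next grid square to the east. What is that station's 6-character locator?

IQ21ng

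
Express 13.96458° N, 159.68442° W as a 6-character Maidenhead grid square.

BK03dx

Shift to the Maidenhead origin (180°W, 90°S): lon 20.3156, lat 103.9646.
Field (20°×10°, letters A–R): lon ⌊20.3156/20⌋ = 1 → B; lat ⌊103.9646/10⌋ = 10 → K.
Square (2°×1°, digits 0–9): lon ⌊0.3156/2⌋ = 0; lat ⌊3.9646/1⌋ = 3.
Subsquare (5′×2.5′, letters a–x): lon ⌊0.3156/0.0833333⌋ = 3 → d; lat ⌊0.9646/0.0416667⌋ = 23 → x.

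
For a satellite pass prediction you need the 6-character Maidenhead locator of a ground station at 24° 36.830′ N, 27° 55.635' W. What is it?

HL64ao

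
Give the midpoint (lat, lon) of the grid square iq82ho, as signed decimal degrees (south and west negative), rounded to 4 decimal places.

Field I=8, Q=16: +8·20° lon, +16·10° lat → SW at lon -20°, lat 70°.
Square 8, 2: +8·2° lon, +2·1° lat → SW at lon -4°, lat 72°.
Subsquare h=7, o=14: +7·0.0833333° lon, +14·0.0416667° lat → SW at lon -3.41667°, lat 72.5833°.
Cell spans 0.0833333° lon × 0.0416667° lat. Centre is SW corner plus half of each.
latitude 72.6042, longitude -3.3750.

72.6042, -3.3750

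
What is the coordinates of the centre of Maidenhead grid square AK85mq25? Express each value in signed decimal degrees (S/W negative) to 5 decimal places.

15.68958, -162.97917

Field A=0, K=10: +0·20° lon, +10·10° lat → SW at lon -180°, lat 10°.
Square 8, 5: +8·2° lon, +5·1° lat → SW at lon -164°, lat 15°.
Subsquare m=12, q=16: +12·0.0833333° lon, +16·0.0416667° lat → SW at lon -163°, lat 15.6667°.
Extended square 2, 5: +2·0.00833333° lon, +5·0.00416667° lat → SW at lon -162.983°, lat 15.6875°.
Cell spans 0.00833333° lon × 0.00416667° lat. Centre is SW corner plus half of each.
latitude 15.68958, longitude -162.97917.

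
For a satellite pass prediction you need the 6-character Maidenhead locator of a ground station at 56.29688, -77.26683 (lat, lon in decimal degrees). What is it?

FO16ih

Offset from 180°W / 90°S: lon 102.7332°, lat 146.2969°.
Field: lon ⌊102.7332/20⌋ = 5 → F; lat ⌊146.2969/10⌋ = 14 → O.
Square: lon ⌊2.7332/2⌋ = 1; lat ⌊6.2969/1⌋ = 6.
Subsquare: lon ⌊0.7332/0.0833333⌋ = 8 → i; lat ⌊0.2969/0.0416667⌋ = 7 → h.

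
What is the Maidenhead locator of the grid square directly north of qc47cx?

QC48ca

Latitude subsquare x = 23; +1 → 24, wraps to 0 = a, carry into square.
Latitude square 7; +1 → 8.
The longitude characters are unchanged.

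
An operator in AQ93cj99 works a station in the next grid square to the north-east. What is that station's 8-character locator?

AQ93dk00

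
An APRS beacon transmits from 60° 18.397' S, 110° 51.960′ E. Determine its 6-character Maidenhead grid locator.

OC59kq

Add 180° to longitude and 90° to latitude: 290.8660, 29.6934.
Field: 290.8660/20 → 14 → O, 29.6934/10 → 2 → C; chars OC.
Square: 10.8660/2 → 5, 9.6934/1 → 9; chars 59.
Subsquare: 0.8660/0.0833333 → 10 → k, 0.6934/0.0416667 → 16 → q; chars kq.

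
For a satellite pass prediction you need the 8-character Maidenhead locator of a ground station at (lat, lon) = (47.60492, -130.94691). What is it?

CN47mo65

Shift to the Maidenhead origin (180°W, 90°S): lon 49.05309, lat 137.60492.
Field: lon ⌊49.05309/20⌋ = 2 → C; lat ⌊137.60492/10⌋ = 13 → N.
Square: lon ⌊9.05309/2⌋ = 4; lat ⌊7.60492/1⌋ = 7.
Subsquare: lon ⌊1.05309/0.0833333⌋ = 12 → m; lat ⌊0.60492/0.0416667⌋ = 14 → o.
Extended square: lon ⌊0.05309/0.00833333⌋ = 6; lat ⌊0.02159/0.00416667⌋ = 5.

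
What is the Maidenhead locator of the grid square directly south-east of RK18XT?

RK28as

Longitude subsquare x = 23; +1 → 24, wraps to 0 = a, carry into square.
Longitude square 1; +1 → 2.
Latitude subsquare t = 19; −1 → 18 = s.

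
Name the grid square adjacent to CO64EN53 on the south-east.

CO64en62

Longitude extended square 5; +1 → 6.
Latitude extended square 3; −1 → 2.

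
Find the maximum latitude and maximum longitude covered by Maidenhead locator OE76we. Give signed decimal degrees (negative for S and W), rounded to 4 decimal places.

Field O=14, E=4: +14·20° lon, +4·10° lat → SW at lon 100°, lat -50°.
Square 7, 6: +7·2° lon, +6·1° lat → SW at lon 114°, lat -44°.
Subsquare w=22, e=4: +22·0.0833333° lon, +4·0.0416667° lat → SW at lon 115.833°, lat -43.8333°.
Cell spans 0.0833333° lon × 0.0416667° lat. NE corner is SW corner plus one full cell.
latitude -43.7917, longitude 115.9167.

-43.7917, 115.9167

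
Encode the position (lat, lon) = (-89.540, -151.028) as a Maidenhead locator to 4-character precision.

BA40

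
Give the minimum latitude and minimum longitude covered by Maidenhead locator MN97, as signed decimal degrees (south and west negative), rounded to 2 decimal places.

Field M=12, N=13: +12·20° lon, +13·10° lat → SW at lon 60°, lat 40°.
Square 9, 7: +9·2° lon, +7·1° lat → SW at lon 78°, lat 47°.
latitude 47.00, longitude 78.00.

47.00, 78.00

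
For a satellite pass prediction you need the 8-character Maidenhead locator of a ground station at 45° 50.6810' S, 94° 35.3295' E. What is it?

Offset from 180°W / 90°S: lon 274.58882°, lat 44.15532°.
Field: 274.58882/20 → 13 → N, 44.15532/10 → 4 → E; chars NE.
Square: 14.58882/2 → 7, 4.15532/1 → 4; chars 74.
Subsquare: 0.58882/0.0833333 → 7 → h, 0.15532/0.0416667 → 3 → d; chars hd.
Extended square: 0.00549/0.00833333 → 0, 0.03032/0.00416667 → 7; chars 07.

NE74hd07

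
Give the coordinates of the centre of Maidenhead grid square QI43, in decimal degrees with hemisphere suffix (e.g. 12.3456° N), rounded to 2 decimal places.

Field Q=16, I=8: +16·20° lon, +8·10° lat → SW at lon 140°, lat -10°.
Square 4, 3: +4·2° lon, +3·1° lat → SW at lon 148°, lat -7°.
Cell spans 2° lon × 1° lat. Centre is SW corner plus half of each.
latitude 6.50° S, longitude 149.00° E.

6.50° S, 149.00° E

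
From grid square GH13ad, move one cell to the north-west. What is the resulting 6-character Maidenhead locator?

Longitude subsquare a = 0; −1 → -1, wraps to 23 = x, carry into square.
Longitude square 1; −1 → 0.
Latitude subsquare d = 3; +1 → 4 = e.

GH03xe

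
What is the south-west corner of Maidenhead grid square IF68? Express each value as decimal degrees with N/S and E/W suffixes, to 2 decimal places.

32.00° S, 8.00° W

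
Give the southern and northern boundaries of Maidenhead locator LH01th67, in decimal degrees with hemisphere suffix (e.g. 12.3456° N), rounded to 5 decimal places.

18.67917° S, 18.67500° S

Field L=11, H=7: +11·20° lon, +7·10° lat → SW at lon 40°, lat -20°.
Square 0, 1: +0·2° lon, +1·1° lat → SW at lon 40°, lat -19°.
Subsquare t=19, h=7: +19·0.0833333° lon, +7·0.0416667° lat → SW at lon 41.5833°, lat -18.7083°.
Extended square 6, 7: +6·0.00833333° lon, +7·0.00416667° lat → SW at lon 41.6333°, lat -18.6792°.
Cell spans 0.00833333° lon × 0.00416667° lat.
south 18.67917° S, north 18.67500° S.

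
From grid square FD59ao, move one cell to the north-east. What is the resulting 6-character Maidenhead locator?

Longitude subsquare a = 0; +1 → 1 = b.
Latitude subsquare o = 14; +1 → 15 = p.

FD59bp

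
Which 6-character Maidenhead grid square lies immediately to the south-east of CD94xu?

Longitude subsquare x = 23; +1 → 24, wraps to 0 = a, carry into square.
Longitude square 9; +1 → 10, wraps to 0, carry into field.
Longitude field C = 2; +1 → 3 = D.
Latitude subsquare u = 20; −1 → 19 = t.

DD04at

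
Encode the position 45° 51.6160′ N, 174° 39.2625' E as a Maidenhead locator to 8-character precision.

Offset from 180°W / 90°S: lon 354.65437°, lat 135.86027°.
Field: lon ⌊354.65437/20⌋ = 17 → R; lat ⌊135.86027/10⌋ = 13 → N.
Square: lon ⌊14.65437/2⌋ = 7; lat ⌊5.86027/1⌋ = 5.
Subsquare: lon ⌊0.65437/0.0833333⌋ = 7 → h; lat ⌊0.86027/0.0416667⌋ = 20 → u.
Extended square: lon ⌊0.07104/0.00833333⌋ = 8; lat ⌊0.02693/0.00416667⌋ = 6.

RN75hu86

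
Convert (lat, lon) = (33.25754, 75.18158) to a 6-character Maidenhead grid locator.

MM73og

Add 180° to longitude and 90° to latitude: 255.1816, 123.2575.
Field: 255.1816/20 → 12 → M, 123.2575/10 → 12 → M; chars MM.
Square: 15.1816/2 → 7, 3.2575/1 → 3; chars 73.
Subsquare: 1.1816/0.0833333 → 14 → o, 0.2575/0.0416667 → 6 → g; chars og.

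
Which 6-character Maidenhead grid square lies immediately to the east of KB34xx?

KB44ax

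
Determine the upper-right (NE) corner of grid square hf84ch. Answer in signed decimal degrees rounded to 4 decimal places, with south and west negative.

-35.6667, -23.7500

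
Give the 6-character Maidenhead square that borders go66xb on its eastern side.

GO76ab

Longitude subsquare x = 23; +1 → 24, wraps to 0 = a, carry into square.
Longitude square 6; +1 → 7.
The latitude characters are unchanged.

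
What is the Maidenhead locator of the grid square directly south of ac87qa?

AC86qx

Latitude subsquare a = 0; −1 → -1, wraps to 23 = x, carry into square.
Latitude square 7; −1 → 6.
The longitude characters are unchanged.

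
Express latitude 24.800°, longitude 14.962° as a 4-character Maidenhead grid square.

Shift to the Maidenhead origin (180°W, 90°S): lon 194.96, lat 114.80.
Field (20°×10°, letters A–R): lon ⌊194.96/20⌋ = 9 → J; lat ⌊114.80/10⌋ = 11 → L.
Square (2°×1°, digits 0–9): lon ⌊14.96/2⌋ = 7; lat ⌊4.80/1⌋ = 4.

JL74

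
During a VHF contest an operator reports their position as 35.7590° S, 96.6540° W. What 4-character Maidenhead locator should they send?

EF14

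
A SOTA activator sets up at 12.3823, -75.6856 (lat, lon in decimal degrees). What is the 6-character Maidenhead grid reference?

FK22dj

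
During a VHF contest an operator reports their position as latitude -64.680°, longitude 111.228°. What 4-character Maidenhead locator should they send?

Add 180° to longitude and 90° to latitude: 291.23, 25.32.
Field (20°×10°, letters A–R): 291.23/20 → 14 → O, 25.32/10 → 2 → C; chars OC.
Square (2°×1°, digits 0–9): 11.23/2 → 5, 5.32/1 → 5; chars 55.

OC55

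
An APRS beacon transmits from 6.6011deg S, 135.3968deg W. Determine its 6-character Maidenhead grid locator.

CI23hj

Shift to the Maidenhead origin (180°W, 90°S): lon 44.6032, lat 83.3989.
Field: lon ⌊44.6032/20⌋ = 2 → C; lat ⌊83.3989/10⌋ = 8 → I.
Square: lon ⌊4.6032/2⌋ = 2; lat ⌊3.3989/1⌋ = 3.
Subsquare: lon ⌊0.6032/0.0833333⌋ = 7 → h; lat ⌊0.3989/0.0416667⌋ = 9 → j.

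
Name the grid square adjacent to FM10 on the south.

FL19

Latitude square 0; −1 → -1, wraps to 9, carry into field.
Latitude field M = 12; −1 → 11 = L.
The longitude characters are unchanged.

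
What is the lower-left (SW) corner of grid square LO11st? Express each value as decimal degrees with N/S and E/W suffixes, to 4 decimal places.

Field L=11, O=14: +11·20° lon, +14·10° lat → SW at lon 40°, lat 50°.
Square 1, 1: +1·2° lon, +1·1° lat → SW at lon 42°, lat 51°.
Subsquare s=18, t=19: +18·0.0833333° lon, +19·0.0416667° lat → SW at lon 43.5°, lat 51.7917°.
latitude 51.7917° N, longitude 43.5000° E.

51.7917° N, 43.5000° E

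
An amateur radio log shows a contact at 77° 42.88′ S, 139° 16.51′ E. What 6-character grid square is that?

PB92pg

Add 180° to longitude and 90° to latitude: 319.2752, 12.2853.
Field: 319.2752/20 → 15 → P, 12.2853/10 → 1 → B; chars PB.
Square: 19.2752/2 → 9, 2.2853/1 → 2; chars 92.
Subsquare: 1.2752/0.0833333 → 15 → p, 0.2853/0.0416667 → 6 → g; chars pg.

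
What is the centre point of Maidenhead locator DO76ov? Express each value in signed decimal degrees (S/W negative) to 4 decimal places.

Field D=3, O=14: +3·20° lon, +14·10° lat → SW at lon -120°, lat 50°.
Square 7, 6: +7·2° lon, +6·1° lat → SW at lon -106°, lat 56°.
Subsquare o=14, v=21: +14·0.0833333° lon, +21·0.0416667° lat → SW at lon -104.833°, lat 56.875°.
Cell spans 0.0833333° lon × 0.0416667° lat. Centre is SW corner plus half of each.
latitude 56.8958, longitude -104.7917.

56.8958, -104.7917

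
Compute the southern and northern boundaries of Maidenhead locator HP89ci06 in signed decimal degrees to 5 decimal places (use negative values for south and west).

Field H=7, P=15: +7·20° lon, +15·10° lat → SW at lon -40°, lat 60°.
Square 8, 9: +8·2° lon, +9·1° lat → SW at lon -24°, lat 69°.
Subsquare c=2, i=8: +2·0.0833333° lon, +8·0.0416667° lat → SW at lon -23.8333°, lat 69.3333°.
Extended square 0, 6: +0·0.00833333° lon, +6·0.00416667° lat → SW at lon -23.8333°, lat 69.3583°.
Cell spans 0.00833333° lon × 0.00416667° lat.
south 69.35833, north 69.36250.

69.35833, 69.36250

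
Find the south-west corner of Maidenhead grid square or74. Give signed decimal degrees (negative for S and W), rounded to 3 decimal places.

84.000, 114.000

Field O=14, R=17: +14·20° lon, +17·10° lat → SW at lon 100°, lat 80°.
Square 7, 4: +7·2° lon, +4·1° lat → SW at lon 114°, lat 84°.
latitude 84.000, longitude 114.000.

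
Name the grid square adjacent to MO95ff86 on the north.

MO95ff87

Latitude extended square 6; +1 → 7.
The longitude characters are unchanged.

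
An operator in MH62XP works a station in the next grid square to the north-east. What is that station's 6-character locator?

Longitude subsquare x = 23; +1 → 24, wraps to 0 = a, carry into square.
Longitude square 6; +1 → 7.
Latitude subsquare p = 15; +1 → 16 = q.

MH72aq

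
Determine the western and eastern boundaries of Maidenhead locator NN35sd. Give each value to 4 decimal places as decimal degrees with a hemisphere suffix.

Field N=13, N=13: +13·20° lon, +13·10° lat → SW at lon 80°, lat 40°.
Square 3, 5: +3·2° lon, +5·1° lat → SW at lon 86°, lat 45°.
Subsquare s=18, d=3: +18·0.0833333° lon, +3·0.0416667° lat → SW at lon 87.5°, lat 45.125°.
Cell spans 0.0833333° lon × 0.0416667° lat.
west 87.5000° E, east 87.5833° E.

87.5000° E, 87.5833° E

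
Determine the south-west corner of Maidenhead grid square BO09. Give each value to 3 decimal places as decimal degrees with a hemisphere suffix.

59.000° N, 160.000° W

Field B=1, O=14: +1·20° lon, +14·10° lat → SW at lon -160°, lat 50°.
Square 0, 9: +0·2° lon, +9·1° lat → SW at lon -160°, lat 59°.
latitude 59.000° N, longitude 160.000° W.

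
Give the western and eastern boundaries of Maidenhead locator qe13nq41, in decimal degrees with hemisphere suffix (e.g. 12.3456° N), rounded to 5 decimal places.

143.11667° E, 143.12500° E

Field Q=16, E=4: +16·20° lon, +4·10° lat → SW at lon 140°, lat -50°.
Square 1, 3: +1·2° lon, +3·1° lat → SW at lon 142°, lat -47°.
Subsquare n=13, q=16: +13·0.0833333° lon, +16·0.0416667° lat → SW at lon 143.083°, lat -46.3333°.
Extended square 4, 1: +4·0.00833333° lon, +1·0.00416667° lat → SW at lon 143.117°, lat -46.3292°.
Cell spans 0.00833333° lon × 0.00416667° lat.
west 143.11667° E, east 143.12500° E.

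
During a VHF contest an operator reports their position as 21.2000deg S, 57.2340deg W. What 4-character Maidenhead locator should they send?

Add 180° to longitude and 90° to latitude: 122.77, 68.80.
Field: 122.77/20 → 6 → G, 68.80/10 → 6 → G; chars GG.
Square: 2.77/2 → 1, 8.80/1 → 8; chars 18.

GG18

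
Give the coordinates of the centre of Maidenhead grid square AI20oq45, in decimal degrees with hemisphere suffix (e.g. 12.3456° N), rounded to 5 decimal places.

Field A=0, I=8: +0·20° lon, +8·10° lat → SW at lon -180°, lat -10°.
Square 2, 0: +2·2° lon, +0·1° lat → SW at lon -176°, lat -10°.
Subsquare o=14, q=16: +14·0.0833333° lon, +16·0.0416667° lat → SW at lon -174.833°, lat -9.33333°.
Extended square 4, 5: +4·0.00833333° lon, +5·0.00416667° lat → SW at lon -174.8°, lat -9.3125°.
Cell spans 0.00833333° lon × 0.00416667° lat. Centre is SW corner plus half of each.
latitude 9.31042° S, longitude 174.79583° W.

9.31042° S, 174.79583° W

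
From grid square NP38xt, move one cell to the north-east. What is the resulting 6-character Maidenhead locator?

NP48au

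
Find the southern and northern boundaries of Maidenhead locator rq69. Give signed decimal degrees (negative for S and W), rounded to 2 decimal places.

79.00, 80.00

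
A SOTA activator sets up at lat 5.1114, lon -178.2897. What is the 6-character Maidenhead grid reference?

Shift to the Maidenhead origin (180°W, 90°S): lon 1.7103, lat 95.1114.
Field (20°×10°, letters A–R): lon ⌊1.7103/20⌋ = 0 → A; lat ⌊95.1114/10⌋ = 9 → J.
Square (2°×1°, digits 0–9): lon ⌊1.7103/2⌋ = 0; lat ⌊5.1114/1⌋ = 5.
Subsquare (5′×2.5′, letters a–x): lon ⌊1.7103/0.0833333⌋ = 20 → u; lat ⌊0.1114/0.0416667⌋ = 2 → c.

AJ05uc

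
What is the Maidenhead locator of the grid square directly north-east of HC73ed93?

HC73fd04

Longitude extended square 9; +1 → 10, wraps to 0, carry into subsquare.
Longitude subsquare e = 4; +1 → 5 = f.
Latitude extended square 3; +1 → 4.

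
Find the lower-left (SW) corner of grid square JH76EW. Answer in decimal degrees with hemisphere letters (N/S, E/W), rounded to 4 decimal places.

13.0833° S, 14.3333° E

Field J=9, H=7: +9·20° lon, +7·10° lat → SW at lon 0°, lat -20°.
Square 7, 6: +7·2° lon, +6·1° lat → SW at lon 14°, lat -14°.
Subsquare e=4, w=22: +4·0.0833333° lon, +22·0.0416667° lat → SW at lon 14.3333°, lat -13.0833°.
latitude 13.0833° S, longitude 14.3333° E.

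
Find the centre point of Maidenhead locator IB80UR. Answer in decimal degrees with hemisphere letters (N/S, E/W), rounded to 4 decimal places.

Field I=8, B=1: +8·20° lon, +1·10° lat → SW at lon -20°, lat -80°.
Square 8, 0: +8·2° lon, +0·1° lat → SW at lon -4°, lat -80°.
Subsquare u=20, r=17: +20·0.0833333° lon, +17·0.0416667° lat → SW at lon -2.33333°, lat -79.2917°.
Cell spans 0.0833333° lon × 0.0416667° lat. Centre is SW corner plus half of each.
latitude 79.2708° S, longitude 2.2917° W.

79.2708° S, 2.2917° W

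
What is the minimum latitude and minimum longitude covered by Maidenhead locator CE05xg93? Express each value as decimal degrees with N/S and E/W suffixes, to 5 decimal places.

Field C=2, E=4: +2·20° lon, +4·10° lat → SW at lon -140°, lat -50°.
Square 0, 5: +0·2° lon, +5·1° lat → SW at lon -140°, lat -45°.
Subsquare x=23, g=6: +23·0.0833333° lon, +6·0.0416667° lat → SW at lon -138.083°, lat -44.75°.
Extended square 9, 3: +9·0.00833333° lon, +3·0.00416667° lat → SW at lon -138.008°, lat -44.7375°.
latitude 44.73750° S, longitude 138.00833° W.

44.73750° S, 138.00833° W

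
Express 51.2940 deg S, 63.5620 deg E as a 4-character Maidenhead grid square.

MD18

Shift to the Maidenhead origin (180°W, 90°S): lon 243.56, lat 38.71.
Field: 243.56/20 → 12 → M, 38.71/10 → 3 → D; chars MD.
Square: 3.56/2 → 1, 8.71/1 → 8; chars 18.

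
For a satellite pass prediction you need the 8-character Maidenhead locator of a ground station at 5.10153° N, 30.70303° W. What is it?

Shift to the Maidenhead origin (180°W, 90°S): lon 149.29697, lat 95.10153.
Field: lon ⌊149.29697/20⌋ = 7 → H; lat ⌊95.10153/10⌋ = 9 → J.
Square: lon ⌊9.29697/2⌋ = 4; lat ⌊5.10153/1⌋ = 5.
Subsquare: lon ⌊1.29697/0.0833333⌋ = 15 → p; lat ⌊0.10153/0.0416667⌋ = 2 → c.
Extended square: lon ⌊0.04697/0.00833333⌋ = 5; lat ⌊0.01820/0.00416667⌋ = 4.

HJ45pc54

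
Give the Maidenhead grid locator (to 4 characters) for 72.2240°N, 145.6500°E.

Shift to the Maidenhead origin (180°W, 90°S): lon 325.65, lat 162.22.
Field: lon ⌊325.65/20⌋ = 16 → Q; lat ⌊162.22/10⌋ = 16 → Q.
Square: lon ⌊5.65/2⌋ = 2; lat ⌊2.22/1⌋ = 2.

QQ22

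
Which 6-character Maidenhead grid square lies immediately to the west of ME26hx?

ME26gx

Longitude subsquare h = 7; −1 → 6 = g.
The latitude characters are unchanged.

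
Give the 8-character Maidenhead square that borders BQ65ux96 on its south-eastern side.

BQ65vx05

Longitude extended square 9; +1 → 10, wraps to 0, carry into subsquare.
Longitude subsquare u = 20; +1 → 21 = v.
Latitude extended square 6; −1 → 5.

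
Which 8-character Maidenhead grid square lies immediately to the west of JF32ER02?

Longitude extended square 0; −1 → -1, wraps to 9, carry into subsquare.
Longitude subsquare e = 4; −1 → 3 = d.
The latitude characters are unchanged.

JF32dr92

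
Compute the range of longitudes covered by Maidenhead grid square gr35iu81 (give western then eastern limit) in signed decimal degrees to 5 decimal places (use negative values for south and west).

-53.26667, -53.25833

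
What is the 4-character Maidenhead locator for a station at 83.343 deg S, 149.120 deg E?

QA46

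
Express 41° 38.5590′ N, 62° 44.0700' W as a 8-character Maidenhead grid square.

FN81pp14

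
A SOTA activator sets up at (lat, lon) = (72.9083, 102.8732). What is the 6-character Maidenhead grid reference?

OQ12kv

Offset from 180°W / 90°S: lon 282.8732°, lat 162.9083°.
Field: lon ⌊282.8732/20⌋ = 14 → O; lat ⌊162.9083/10⌋ = 16 → Q.
Square: lon ⌊2.8732/2⌋ = 1; lat ⌊2.9083/1⌋ = 2.
Subsquare: lon ⌊0.8732/0.0833333⌋ = 10 → k; lat ⌊0.9083/0.0416667⌋ = 21 → v.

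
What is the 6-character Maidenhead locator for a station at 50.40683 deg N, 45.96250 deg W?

GO70aj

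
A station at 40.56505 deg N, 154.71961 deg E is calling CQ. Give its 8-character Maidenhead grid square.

QN70in65

Offset from 180°W / 90°S: lon 334.71961°, lat 130.56505°.
Field: 334.71961/20 → 16 → Q, 130.56505/10 → 13 → N; chars QN.
Square: 14.71961/2 → 7, 0.56505/1 → 0; chars 70.
Subsquare: 0.71961/0.0833333 → 8 → i, 0.56505/0.0416667 → 13 → n; chars in.
Extended square: 0.05294/0.00833333 → 6, 0.02338/0.00416667 → 5; chars 65.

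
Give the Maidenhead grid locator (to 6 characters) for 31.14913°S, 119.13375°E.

OF98nu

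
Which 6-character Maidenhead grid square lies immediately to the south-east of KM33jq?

Longitude subsquare j = 9; +1 → 10 = k.
Latitude subsquare q = 16; −1 → 15 = p.

KM33kp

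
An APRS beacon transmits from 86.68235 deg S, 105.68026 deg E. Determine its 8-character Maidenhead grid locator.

OA23uh16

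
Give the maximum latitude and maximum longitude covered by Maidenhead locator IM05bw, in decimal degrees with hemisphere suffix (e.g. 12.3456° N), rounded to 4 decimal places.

Field I=8, M=12: +8·20° lon, +12·10° lat → SW at lon -20°, lat 30°.
Square 0, 5: +0·2° lon, +5·1° lat → SW at lon -20°, lat 35°.
Subsquare b=1, w=22: +1·0.0833333° lon, +22·0.0416667° lat → SW at lon -19.9167°, lat 35.9167°.
Cell spans 0.0833333° lon × 0.0416667° lat. NE corner is SW corner plus one full cell.
latitude 35.9583° N, longitude 19.8333° W.

35.9583° N, 19.8333° W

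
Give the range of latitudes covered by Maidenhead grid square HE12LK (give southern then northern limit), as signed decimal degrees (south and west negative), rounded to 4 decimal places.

-47.5833, -47.5417

Field H=7, E=4: +7·20° lon, +4·10° lat → SW at lon -40°, lat -50°.
Square 1, 2: +1·2° lon, +2·1° lat → SW at lon -38°, lat -48°.
Subsquare l=11, k=10: +11·0.0833333° lon, +10·0.0416667° lat → SW at lon -37.0833°, lat -47.5833°.
Cell spans 0.0833333° lon × 0.0416667° lat.
south -47.5833, north -47.5417.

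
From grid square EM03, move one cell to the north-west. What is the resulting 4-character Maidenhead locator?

Longitude square 0; −1 → -1, wraps to 9, carry into field.
Longitude field E = 4; −1 → 3 = D.
Latitude square 3; +1 → 4.

DM94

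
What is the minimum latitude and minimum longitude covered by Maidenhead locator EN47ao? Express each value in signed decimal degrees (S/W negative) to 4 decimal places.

47.5833, -92.0000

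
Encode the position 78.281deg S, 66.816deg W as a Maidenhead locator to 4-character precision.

FB61

Offset from 180°W / 90°S: lon 113.18°, lat 11.72°.
Field: lon ⌊113.18/20⌋ = 5 → F; lat ⌊11.72/10⌋ = 1 → B.
Square: lon ⌊13.18/2⌋ = 6; lat ⌊1.72/1⌋ = 1.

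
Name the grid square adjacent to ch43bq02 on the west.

CH43aq92

Longitude extended square 0; −1 → -1, wraps to 9, carry into subsquare.
Longitude subsquare b = 1; −1 → 0 = a.
The latitude characters are unchanged.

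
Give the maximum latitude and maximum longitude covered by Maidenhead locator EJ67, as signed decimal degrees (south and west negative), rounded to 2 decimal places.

8.00, -86.00

Field E=4, J=9: +4·20° lon, +9·10° lat → SW at lon -100°, lat 0°.
Square 6, 7: +6·2° lon, +7·1° lat → SW at lon -88°, lat 7°.
Cell spans 2° lon × 1° lat. NE corner is SW corner plus one full cell.
latitude 8.00, longitude -86.00.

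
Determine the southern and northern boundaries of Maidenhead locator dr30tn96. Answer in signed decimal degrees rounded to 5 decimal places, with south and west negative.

Field D=3, R=17: +3·20° lon, +17·10° lat → SW at lon -120°, lat 80°.
Square 3, 0: +3·2° lon, +0·1° lat → SW at lon -114°, lat 80°.
Subsquare t=19, n=13: +19·0.0833333° lon, +13·0.0416667° lat → SW at lon -112.417°, lat 80.5417°.
Extended square 9, 6: +9·0.00833333° lon, +6·0.00416667° lat → SW at lon -112.342°, lat 80.5667°.
Cell spans 0.00833333° lon × 0.00416667° lat.
south 80.56667, north 80.57083.

80.56667, 80.57083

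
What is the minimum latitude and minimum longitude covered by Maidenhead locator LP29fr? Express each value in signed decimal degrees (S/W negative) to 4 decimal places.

Field L=11, P=15: +11·20° lon, +15·10° lat → SW at lon 40°, lat 60°.
Square 2, 9: +2·2° lon, +9·1° lat → SW at lon 44°, lat 69°.
Subsquare f=5, r=17: +5·0.0833333° lon, +17·0.0416667° lat → SW at lon 44.4167°, lat 69.7083°.
latitude 69.7083, longitude 44.4167.

69.7083, 44.4167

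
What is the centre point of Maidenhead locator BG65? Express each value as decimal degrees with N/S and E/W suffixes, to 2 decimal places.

24.50° S, 147.00° W

Field B=1, G=6: +1·20° lon, +6·10° lat → SW at lon -160°, lat -30°.
Square 6, 5: +6·2° lon, +5·1° lat → SW at lon -148°, lat -25°.
Cell spans 2° lon × 1° lat. Centre is SW corner plus half of each.
latitude 24.50° S, longitude 147.00° W.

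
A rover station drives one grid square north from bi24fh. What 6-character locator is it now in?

Latitude subsquare h = 7; +1 → 8 = i.
The longitude characters are unchanged.

BI24fi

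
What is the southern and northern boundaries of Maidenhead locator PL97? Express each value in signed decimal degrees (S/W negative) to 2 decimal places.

27.00, 28.00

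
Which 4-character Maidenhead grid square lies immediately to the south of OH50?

OG59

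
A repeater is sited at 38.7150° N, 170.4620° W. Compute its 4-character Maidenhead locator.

Add 180° to longitude and 90° to latitude: 9.54, 128.72.
Field: 9.54/20 → 0 → A, 128.72/10 → 12 → M; chars AM.
Square: 9.54/2 → 4, 8.72/1 → 8; chars 48.

AM48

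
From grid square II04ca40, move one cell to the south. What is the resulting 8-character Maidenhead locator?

II03cx49

Latitude extended square 0; −1 → -1, wraps to 9, carry into subsquare.
Latitude subsquare a = 0; −1 → -1, wraps to 23 = x, carry into square.
Latitude square 4; −1 → 3.
The longitude characters are unchanged.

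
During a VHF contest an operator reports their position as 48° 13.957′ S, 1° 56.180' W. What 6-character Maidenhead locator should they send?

IE91as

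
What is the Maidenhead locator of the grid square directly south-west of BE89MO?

Longitude subsquare m = 12; −1 → 11 = l.
Latitude subsquare o = 14; −1 → 13 = n.

BE89ln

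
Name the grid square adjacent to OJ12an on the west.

OJ02xn

Longitude subsquare a = 0; −1 → -1, wraps to 23 = x, carry into square.
Longitude square 1; −1 → 0.
The latitude characters are unchanged.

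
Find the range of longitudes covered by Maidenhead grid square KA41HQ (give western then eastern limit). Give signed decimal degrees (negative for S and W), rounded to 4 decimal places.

Field K=10, A=0: +10·20° lon, +0·10° lat → SW at lon 20°, lat -90°.
Square 4, 1: +4·2° lon, +1·1° lat → SW at lon 28°, lat -89°.
Subsquare h=7, q=16: +7·0.0833333° lon, +16·0.0416667° lat → SW at lon 28.5833°, lat -88.3333°.
Cell spans 0.0833333° lon × 0.0416667° lat.
west 28.5833, east 28.6667.

28.5833, 28.6667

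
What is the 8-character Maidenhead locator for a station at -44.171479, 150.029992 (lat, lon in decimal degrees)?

QE55at38

Shift to the Maidenhead origin (180°W, 90°S): lon 330.02999, lat 45.82852.
Field (20°×10°, letters A–R): 330.02999/20 → 16 → Q, 45.82852/10 → 4 → E; chars QE.
Square (2°×1°, digits 0–9): 10.02999/2 → 5, 5.82852/1 → 5; chars 55.
Subsquare (5′×2.5′, letters a–x): 0.02999/0.0833333 → 0 → a, 0.82852/0.0416667 → 19 → t; chars at.
Extended square (30″×15″, digits 0–9): 0.02999/0.00833333 → 3, 0.03685/0.00416667 → 8; chars 38.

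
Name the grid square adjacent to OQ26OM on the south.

OQ26ol

Latitude subsquare m = 12; −1 → 11 = l.
The longitude characters are unchanged.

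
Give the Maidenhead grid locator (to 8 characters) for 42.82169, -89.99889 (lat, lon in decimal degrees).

EN52at07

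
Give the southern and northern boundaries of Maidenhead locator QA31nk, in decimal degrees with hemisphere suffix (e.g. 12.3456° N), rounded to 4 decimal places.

88.5833° S, 88.5417° S

Field Q=16, A=0: +16·20° lon, +0·10° lat → SW at lon 140°, lat -90°.
Square 3, 1: +3·2° lon, +1·1° lat → SW at lon 146°, lat -89°.
Subsquare n=13, k=10: +13·0.0833333° lon, +10·0.0416667° lat → SW at lon 147.083°, lat -88.5833°.
Cell spans 0.0833333° lon × 0.0416667° lat.
south 88.5833° S, north 88.5417° S.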